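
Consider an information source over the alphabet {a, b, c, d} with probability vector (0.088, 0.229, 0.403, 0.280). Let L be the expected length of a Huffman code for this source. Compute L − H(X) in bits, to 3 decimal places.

Entropy H = −Σ p log₂ p ≈ 1.8382 bits.
Huffman merges: 11/125+229/1000→317/1000; 7/25+317/1000→597/1000; 403/1000+597/1000→1. L = 957/500 ≈ 1.9140.
L − H = 1.9140 − 1.8382 = 0.076 bits.

0.076 bits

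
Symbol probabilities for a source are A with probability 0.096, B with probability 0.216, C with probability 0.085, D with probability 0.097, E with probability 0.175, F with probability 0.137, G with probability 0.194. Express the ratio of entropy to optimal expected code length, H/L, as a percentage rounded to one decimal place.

Entropy H = −Σ p log₂ p ≈ 2.7228 bits.
Huffman merges: 17/200+12/125→181/1000; 97/1000+137/1000→117/500; 7/40+181/1000→89/250; 97/500+27/125→41/100; 117/500+89/250→59/100; 41/100+59/100→1. L = 2771/1000 ≈ 2.7710.
Efficiency = H/L = 2.7228/2.7710 = 98.3%.

98.3%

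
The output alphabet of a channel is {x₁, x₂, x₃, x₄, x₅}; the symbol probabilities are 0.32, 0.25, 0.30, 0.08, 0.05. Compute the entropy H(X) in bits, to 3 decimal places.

2.055 bits

H = −Σ pᵢ log₂ pᵢ.
−0.32·log₂(0.32) = 0.5260
−0.25·log₂(0.25) = 0.5000
−0.30·log₂(0.30) = 0.5211
−0.08·log₂(0.08) = 0.2915
−0.05·log₂(0.05) = 0.2161
Sum ≈ 2.0547 → 2.055 bits.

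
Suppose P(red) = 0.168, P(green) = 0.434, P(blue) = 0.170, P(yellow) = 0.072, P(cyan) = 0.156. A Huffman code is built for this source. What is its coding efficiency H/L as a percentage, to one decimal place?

97.6%

Entropy H = −Σ p log₂ p ≈ 2.0810 bits.
Huffman merges: 9/125+39/250→57/250; 21/125+17/100→169/500; 57/250+169/500→283/500; 217/500+283/500→1. L = 533/250 ≈ 2.1320.
Efficiency = H/L = 2.0810/2.1320 = 97.6%.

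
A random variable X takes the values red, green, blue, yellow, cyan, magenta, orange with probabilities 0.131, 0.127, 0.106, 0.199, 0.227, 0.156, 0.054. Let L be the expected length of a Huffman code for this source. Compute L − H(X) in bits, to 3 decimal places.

0.034 bits

Entropy H = −Σ p log₂ p ≈ 2.7001 bits.
Huffman merges: 27/500+53/500→4/25; 127/1000+131/1000→129/500; 39/250+4/25→79/250; 199/1000+227/1000→213/500; 129/500+79/250→287/500; 213/500+287/500→1. L = 1367/500 ≈ 2.7340.
L − H = 2.7340 − 2.7001 = 0.034 bits.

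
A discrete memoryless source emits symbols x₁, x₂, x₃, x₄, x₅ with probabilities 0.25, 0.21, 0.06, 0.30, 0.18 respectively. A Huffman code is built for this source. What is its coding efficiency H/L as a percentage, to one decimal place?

Entropy H = −Σ p log₂ p ≈ 2.1828 bits.
Huffman merges: 3/50+9/50→6/25; 21/100+6/25→9/20; 1/4+3/10→11/20; 9/20+11/20→1. L = 56/25 ≈ 2.2400.
Efficiency = H/L = 2.1828/2.2400 = 97.4%.

97.4%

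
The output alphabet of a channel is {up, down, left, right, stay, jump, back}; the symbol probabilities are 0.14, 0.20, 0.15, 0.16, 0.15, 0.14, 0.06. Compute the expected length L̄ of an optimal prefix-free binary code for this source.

2.8 bits/symbol

Repeatedly combine the two least-probable nodes; the expected code length is the sum of the merged weights.
merge 3/50 + 7/50 → 1/5
merge 7/50 + 3/20 → 29/100
merge 3/20 + 4/25 → 31/100
merge 1/5 + 1/5 → 2/5
merge 29/100 + 31/100 → 3/5
merge 2/5 + 3/5 → 1
L = 1/5 + 29/100 + 31/100 + 2/5 + 3/5 + 1 = 14/5 = 2.8 bits/symbol.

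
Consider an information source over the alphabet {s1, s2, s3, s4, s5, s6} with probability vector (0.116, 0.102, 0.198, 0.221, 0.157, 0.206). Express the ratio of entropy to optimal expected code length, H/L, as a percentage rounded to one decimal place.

98.3%

Entropy H = −Σ p log₂ p ≈ 2.5293 bits.
Huffman merges: 51/500+29/250→109/500; 157/1000+99/500→71/200; 103/500+109/500→53/125; 221/1000+71/200→72/125; 53/125+72/125→1. L = 2573/1000 ≈ 2.5730.
Efficiency = H/L = 2.5293/2.5730 = 98.3%.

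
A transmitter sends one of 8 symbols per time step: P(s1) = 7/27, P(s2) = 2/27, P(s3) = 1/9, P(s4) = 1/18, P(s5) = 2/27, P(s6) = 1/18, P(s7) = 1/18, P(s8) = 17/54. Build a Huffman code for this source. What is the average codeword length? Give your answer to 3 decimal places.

2.667 bits/symbol

Repeatedly combine the two least-probable nodes; the expected code length is the sum of the merged weights.
merge 1/18 + 1/18 → 1/9
merge 1/18 + 2/27 → 7/54
merge 2/27 + 1/9 → 5/27
merge 1/9 + 7/54 → 13/54
merge 5/27 + 13/54 → 23/54
merge 7/27 + 17/54 → 31/54
merge 23/54 + 31/54 → 1
L = 1/9 + 7/54 + 5/27 + 13/54 + 23/54 + 31/54 + 1 = 8/3 ≈ 2.667 bits/symbol.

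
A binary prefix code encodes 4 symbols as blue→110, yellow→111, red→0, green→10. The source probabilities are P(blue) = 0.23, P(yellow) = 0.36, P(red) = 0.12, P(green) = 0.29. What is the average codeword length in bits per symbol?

L̄ = Σ pᵢ·ℓᵢ = 0.23·3 + 0.36·3 + 0.12·1 + 0.29·2 = 2.47 bits/symbol.

2.47 bits/symbol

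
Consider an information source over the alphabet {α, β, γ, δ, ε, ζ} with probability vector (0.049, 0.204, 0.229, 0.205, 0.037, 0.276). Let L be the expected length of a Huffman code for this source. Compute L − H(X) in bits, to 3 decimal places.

0.051 bits

Entropy H = −Σ p log₂ p ≈ 2.3253 bits.
Huffman merges: 37/1000+49/1000→43/500; 43/500+51/250→29/100; 41/200+229/1000→217/500; 69/250+29/100→283/500; 217/500+283/500→1. L = 297/125 ≈ 2.3760.
L − H = 2.3760 − 2.3253 = 0.051 bits.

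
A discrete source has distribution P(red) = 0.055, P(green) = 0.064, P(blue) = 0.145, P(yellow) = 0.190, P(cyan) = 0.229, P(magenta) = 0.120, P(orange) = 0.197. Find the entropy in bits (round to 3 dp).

2.659 bits

H = −Σ pᵢ log₂ pᵢ.
−0.055·log₂(0.055) = 0.2301
−0.064·log₂(0.064) = 0.2538
−0.145·log₂(0.145) = 0.4040
−0.190·log₂(0.190) = 0.4552
−0.229·log₂(0.229) = 0.4870
−0.120·log₂(0.120) = 0.3671
−0.197·log₂(0.197) = 0.4617
Sum ≈ 2.6589 → 2.659 bits.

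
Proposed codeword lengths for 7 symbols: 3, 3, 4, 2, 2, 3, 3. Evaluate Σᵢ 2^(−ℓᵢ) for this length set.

1.0625

With common denominator 2^4 = 16: Σ 2^(−ℓᵢ) = 2/16 + 2/16 + 1/16 + 4/16 + 4/16 + 2/16 + 2/16 = 17/16 = 1.0625.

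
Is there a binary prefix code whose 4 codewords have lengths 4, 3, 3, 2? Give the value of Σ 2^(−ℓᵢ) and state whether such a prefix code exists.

0.5625; yes

With common denominator 2^4 = 16: Σ 2^(−ℓᵢ) = 1/16 + 2/16 + 2/16 + 4/16 = 9/16 = 0.5625.
Kraft's inequality requires Σ ≤ 1; here Σ = 0.5625 ≤ 1, so such a prefix code exists.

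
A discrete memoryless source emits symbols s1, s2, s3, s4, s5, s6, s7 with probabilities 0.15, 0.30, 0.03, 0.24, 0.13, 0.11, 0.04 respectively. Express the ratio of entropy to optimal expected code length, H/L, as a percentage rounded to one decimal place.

98.7%

Entropy H = −Σ p log₂ p ≈ 2.4962 bits.
Huffman merges: 3/100+1/25→7/100; 7/100+11/100→9/50; 13/100+3/20→7/25; 9/50+6/25→21/50; 7/25+3/10→29/50; 21/50+29/50→1. L = 253/100 ≈ 2.5300.
Efficiency = H/L = 2.4962/2.5300 = 98.7%.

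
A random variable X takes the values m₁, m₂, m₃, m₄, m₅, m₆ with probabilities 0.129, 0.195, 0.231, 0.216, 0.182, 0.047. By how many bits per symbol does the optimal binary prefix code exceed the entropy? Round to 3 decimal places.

Entropy H = −Σ p log₂ p ≈ 2.4616 bits.
Huffman merges: 47/1000+129/1000→22/125; 22/125+91/500→179/500; 39/200+27/125→411/1000; 231/1000+179/500→589/1000; 411/1000+589/1000→1. L = 1267/500 ≈ 2.5340.
L − H = 2.5340 − 2.4616 = 0.072 bits.

0.072 bits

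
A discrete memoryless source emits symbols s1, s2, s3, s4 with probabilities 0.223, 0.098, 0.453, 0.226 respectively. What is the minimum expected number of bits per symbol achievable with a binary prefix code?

1.868 bits/symbol

Repeatedly combine the two least-probable nodes; the expected code length is the sum of the merged weights.
merge 49/500 + 223/1000 → 321/1000
merge 113/500 + 321/1000 → 547/1000
merge 453/1000 + 547/1000 → 1
L = 321/1000 + 547/1000 + 1 = 467/250 = 1.868 bits/symbol.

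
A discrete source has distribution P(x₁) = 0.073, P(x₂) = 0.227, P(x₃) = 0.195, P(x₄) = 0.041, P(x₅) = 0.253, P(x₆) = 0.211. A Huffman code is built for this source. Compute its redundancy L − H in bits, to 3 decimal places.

0.038 bits

Entropy H = −Σ p log₂ p ≈ 2.3854 bits.
Huffman merges: 41/1000+73/1000→57/500; 57/500+39/200→309/1000; 211/1000+227/1000→219/500; 253/1000+309/1000→281/500; 219/500+281/500→1. L = 2423/1000 ≈ 2.4230.
L − H = 2.4230 − 2.3854 = 0.038 bits.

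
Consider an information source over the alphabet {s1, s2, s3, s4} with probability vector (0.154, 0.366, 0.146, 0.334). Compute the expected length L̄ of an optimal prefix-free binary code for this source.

1.934 bits/symbol

Repeatedly combine the two least-probable nodes; the expected code length is the sum of the merged weights.
merge 73/500 + 77/500 → 3/10
merge 3/10 + 167/500 → 317/500
merge 183/500 + 317/500 → 1
L = 3/10 + 317/500 + 1 = 967/500 = 1.934 bits/symbol.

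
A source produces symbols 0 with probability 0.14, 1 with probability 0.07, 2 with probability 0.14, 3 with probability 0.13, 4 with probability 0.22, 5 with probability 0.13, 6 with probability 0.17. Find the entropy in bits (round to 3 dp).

2.743 bits

H = −Σ pᵢ log₂ pᵢ.
−0.14·log₂(0.14) = 0.3971
−0.07·log₂(0.07) = 0.2686
−0.14·log₂(0.14) = 0.3971
−0.13·log₂(0.13) = 0.3826
−0.22·log₂(0.22) = 0.4806
−0.13·log₂(0.13) = 0.3826
−0.17·log₂(0.17) = 0.4346
Sum ≈ 2.7432 → 2.743 bits.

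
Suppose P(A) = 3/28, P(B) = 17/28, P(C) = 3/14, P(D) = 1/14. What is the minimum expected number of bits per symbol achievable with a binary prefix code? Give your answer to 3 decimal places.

Repeatedly combine the two least-probable nodes; the expected code length is the sum of the merged weights.
merge 1/14 + 3/28 → 5/28
merge 5/28 + 3/14 → 11/28
merge 11/28 + 17/28 → 1
L = 5/28 + 11/28 + 1 = 11/7 ≈ 1.571 bits/symbol.

1.571 bits/symbol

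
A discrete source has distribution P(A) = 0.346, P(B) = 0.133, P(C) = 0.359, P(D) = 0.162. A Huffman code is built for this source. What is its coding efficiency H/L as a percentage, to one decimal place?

96.7%

Entropy H = −Σ p log₂ p ≈ 1.8729 bits.
Huffman merges: 133/1000+81/500→59/200; 59/200+173/500→641/1000; 359/1000+641/1000→1. L = 242/125 ≈ 1.9360.
Efficiency = H/L = 1.8729/1.9360 = 96.7%.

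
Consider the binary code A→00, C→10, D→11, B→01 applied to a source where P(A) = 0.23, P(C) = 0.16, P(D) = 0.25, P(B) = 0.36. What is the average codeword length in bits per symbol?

L̄ = Σ pᵢ·ℓᵢ = 0.23·2 + 0.16·2 + 0.25·2 + 0.36·2 = 2 bits/symbol.

2 bits/symbol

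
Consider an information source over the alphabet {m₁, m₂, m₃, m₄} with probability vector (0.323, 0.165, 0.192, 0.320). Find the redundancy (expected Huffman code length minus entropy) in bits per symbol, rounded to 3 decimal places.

0.061 bits

Entropy H = −Σ p log₂ p ≈ 1.9387 bits.
Huffman merges: 33/200+24/125→357/1000; 8/25+323/1000→643/1000; 357/1000+643/1000→1. L = 2 ≈ 2.0000.
L − H = 2.0000 − 1.9387 = 0.061 bits.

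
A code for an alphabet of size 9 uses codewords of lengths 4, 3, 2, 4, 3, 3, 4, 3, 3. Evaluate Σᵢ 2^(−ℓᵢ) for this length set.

With common denominator 2^4 = 16: Σ 2^(−ℓᵢ) = 1/16 + 2/16 + 4/16 + 1/16 + 2/16 + 2/16 + 1/16 + 2/16 + 2/16 = 17/16 = 1.0625.

1.0625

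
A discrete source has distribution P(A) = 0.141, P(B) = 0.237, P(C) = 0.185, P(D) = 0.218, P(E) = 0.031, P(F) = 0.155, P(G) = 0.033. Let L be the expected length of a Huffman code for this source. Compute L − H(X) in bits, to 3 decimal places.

0.054 bits

Entropy H = −Σ p log₂ p ≈ 2.5549 bits.
Huffman merges: 31/1000+33/1000→8/125; 8/125+141/1000→41/200; 31/200+37/200→17/50; 41/200+109/500→423/1000; 237/1000+17/50→577/1000; 423/1000+577/1000→1. L = 2609/1000 ≈ 2.6090.
L − H = 2.6090 − 2.5549 = 0.054 bits.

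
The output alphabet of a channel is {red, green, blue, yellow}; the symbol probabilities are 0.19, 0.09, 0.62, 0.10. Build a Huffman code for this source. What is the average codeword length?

1.57 bits/symbol

Repeatedly combine the two least-probable nodes; the expected code length is the sum of the merged weights.
merge 9/100 + 1/10 → 19/100
merge 19/100 + 19/100 → 19/50
merge 19/50 + 31/50 → 1
L = 19/100 + 19/50 + 1 = 157/100 = 1.57 bits/symbol.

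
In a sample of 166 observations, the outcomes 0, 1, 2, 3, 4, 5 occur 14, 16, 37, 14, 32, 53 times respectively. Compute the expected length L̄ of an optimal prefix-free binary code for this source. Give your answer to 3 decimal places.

Probabilities are the counts divided by 166.
Repeatedly combine the two least-probable nodes; the expected code length is the sum of the merged weights.
merge 7/83 + 7/83 → 14/83
merge 8/83 + 14/83 → 22/83
merge 16/83 + 37/166 → 69/166
merge 22/83 + 53/166 → 97/166
merge 69/166 + 97/166 → 1
L = 14/83 + 22/83 + 69/166 + 97/166 + 1 = 202/83 ≈ 2.434 bits/symbol.

2.434 bits/symbol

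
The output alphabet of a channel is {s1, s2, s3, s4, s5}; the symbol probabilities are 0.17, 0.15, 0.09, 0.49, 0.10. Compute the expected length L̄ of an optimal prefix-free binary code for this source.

2.02 bits/symbol

Repeatedly combine the two least-probable nodes; the expected code length is the sum of the merged weights.
merge 9/100 + 1/10 → 19/100
merge 3/20 + 17/100 → 8/25
merge 19/100 + 8/25 → 51/100
merge 49/100 + 51/100 → 1
L = 19/100 + 8/25 + 51/100 + 1 = 101/50 = 2.02 bits/symbol.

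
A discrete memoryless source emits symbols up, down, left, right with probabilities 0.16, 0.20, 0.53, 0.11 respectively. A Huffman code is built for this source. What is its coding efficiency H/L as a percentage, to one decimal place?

99.0%

Entropy H = −Σ p log₂ p ≈ 1.7231 bits.
Huffman merges: 11/100+4/25→27/100; 1/5+27/100→47/100; 47/100+53/100→1. L = 87/50 ≈ 1.7400.
Efficiency = H/L = 1.7231/1.7400 = 99.0%.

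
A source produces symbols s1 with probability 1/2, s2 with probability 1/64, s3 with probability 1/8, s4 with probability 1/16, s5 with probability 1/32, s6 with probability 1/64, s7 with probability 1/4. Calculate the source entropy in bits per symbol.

1.96875 bits

Each probability is a power of 1/2, so log₂(1/p) is an integer.
H = Σ p·log₂(1/p) = 1/2·1 + 1/64·6 + 1/8·3 + 1/16·4 + 1/32·5 + 1/64·6 + 1/4·2 = 1.96875 bits.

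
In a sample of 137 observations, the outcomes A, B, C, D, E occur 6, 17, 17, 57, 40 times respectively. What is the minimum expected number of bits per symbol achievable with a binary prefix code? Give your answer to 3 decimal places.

Probabilities are the counts divided by 137.
Repeatedly combine the two least-probable nodes; the expected code length is the sum of the merged weights.
merge 6/137 + 17/137 → 23/137
merge 17/137 + 23/137 → 40/137
merge 40/137 + 40/137 → 80/137
merge 57/137 + 80/137 → 1
L = 23/137 + 40/137 + 80/137 + 1 = 280/137 ≈ 2.044 bits/symbol.

2.044 bits/symbol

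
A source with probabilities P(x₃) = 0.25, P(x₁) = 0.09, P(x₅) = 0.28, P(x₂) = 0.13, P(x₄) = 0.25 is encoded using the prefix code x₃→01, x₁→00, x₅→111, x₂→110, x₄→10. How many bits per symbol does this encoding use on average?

L̄ = Σ pᵢ·ℓᵢ = 0.25·2 + 0.09·2 + 0.28·3 + 0.13·3 + 0.25·2 = 2.41 bits/symbol.

2.41 bits/symbol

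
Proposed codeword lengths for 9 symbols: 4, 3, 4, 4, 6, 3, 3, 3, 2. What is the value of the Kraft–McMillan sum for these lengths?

With common denominator 2^6 = 64: Σ 2^(−ℓᵢ) = 4/64 + 8/64 + 4/64 + 4/64 + 1/64 + 8/64 + 8/64 + 8/64 + 16/64 = 61/64 = 0.953125.

0.953125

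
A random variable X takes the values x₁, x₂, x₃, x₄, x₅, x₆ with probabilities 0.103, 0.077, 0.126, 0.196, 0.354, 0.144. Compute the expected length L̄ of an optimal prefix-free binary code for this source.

2.45 bits/symbol

Repeatedly combine the two least-probable nodes; the expected code length is the sum of the merged weights.
merge 77/1000 + 103/1000 → 9/50
merge 63/500 + 18/125 → 27/100
merge 9/50 + 49/250 → 47/125
merge 27/100 + 177/500 → 78/125
merge 47/125 + 78/125 → 1
L = 9/50 + 27/100 + 47/125 + 78/125 + 1 = 49/20 = 2.45 bits/symbol.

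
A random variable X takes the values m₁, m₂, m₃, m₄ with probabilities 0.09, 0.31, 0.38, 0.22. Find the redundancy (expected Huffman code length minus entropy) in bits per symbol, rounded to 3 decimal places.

Entropy H = −Σ p log₂ p ≈ 1.8475 bits.
Huffman merges: 9/100+11/50→31/100; 31/100+31/100→31/50; 19/50+31/50→1. L = 193/100 ≈ 1.9300.
L − H = 1.9300 − 1.8475 = 0.083 bits.

0.083 bits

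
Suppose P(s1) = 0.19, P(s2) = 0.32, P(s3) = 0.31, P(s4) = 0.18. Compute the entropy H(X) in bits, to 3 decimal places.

1.950 bits

H = −Σ pᵢ log₂ pᵢ.
−0.19·log₂(0.19) = 0.4552
−0.32·log₂(0.32) = 0.5260
−0.31·log₂(0.31) = 0.5238
−0.18·log₂(0.18) = 0.4453
Sum ≈ 1.9504 → 1.950 bits.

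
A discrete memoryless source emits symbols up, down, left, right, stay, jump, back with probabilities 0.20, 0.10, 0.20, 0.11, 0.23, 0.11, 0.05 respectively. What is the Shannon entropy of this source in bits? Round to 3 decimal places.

2.665 bits

H = −Σ pᵢ log₂ pᵢ.
−0.20·log₂(0.20) = 0.4644
−0.10·log₂(0.10) = 0.3322
−0.20·log₂(0.20) = 0.4644
−0.11·log₂(0.11) = 0.3503
−0.23·log₂(0.23) = 0.4877
−0.11·log₂(0.11) = 0.3503
−0.05·log₂(0.05) = 0.2161
Sum ≈ 2.6653 → 2.665 bits.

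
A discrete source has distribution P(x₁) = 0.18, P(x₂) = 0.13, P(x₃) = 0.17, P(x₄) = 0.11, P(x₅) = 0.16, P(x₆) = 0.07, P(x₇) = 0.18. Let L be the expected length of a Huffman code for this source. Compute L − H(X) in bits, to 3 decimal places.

Entropy H = −Σ p log₂ p ≈ 2.7497 bits.
Huffman merges: 7/100+11/100→9/50; 13/100+4/25→29/100; 17/100+9/50→7/20; 9/50+9/50→9/25; 29/100+7/20→16/25; 9/25+16/25→1. L = 141/50 ≈ 2.8200.
L − H = 2.8200 − 2.7497 = 0.070 bits.

0.070 bits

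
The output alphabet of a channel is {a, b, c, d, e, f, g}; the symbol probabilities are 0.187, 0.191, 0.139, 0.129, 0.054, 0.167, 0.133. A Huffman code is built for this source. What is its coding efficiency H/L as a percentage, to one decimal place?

Entropy H = −Σ p log₂ p ≈ 2.7310 bits.
Huffman merges: 27/500+129/1000→183/1000; 133/1000+139/1000→34/125; 167/1000+183/1000→7/20; 187/1000+191/1000→189/500; 34/125+7/20→311/500; 189/500+311/500→1. L = 561/200 ≈ 2.8050.
Efficiency = H/L = 2.7310/2.8050 = 97.4%.

97.4%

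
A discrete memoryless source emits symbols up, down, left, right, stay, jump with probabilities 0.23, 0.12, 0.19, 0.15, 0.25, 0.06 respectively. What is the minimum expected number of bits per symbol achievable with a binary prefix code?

2.51 bits/symbol

Repeatedly combine the two least-probable nodes; the expected code length is the sum of the merged weights.
merge 3/50 + 3/25 → 9/50
merge 3/20 + 9/50 → 33/100
merge 19/100 + 23/100 → 21/50
merge 1/4 + 33/100 → 29/50
merge 21/50 + 29/50 → 1
L = 9/50 + 33/100 + 21/50 + 29/50 + 1 = 251/100 = 2.51 bits/symbol.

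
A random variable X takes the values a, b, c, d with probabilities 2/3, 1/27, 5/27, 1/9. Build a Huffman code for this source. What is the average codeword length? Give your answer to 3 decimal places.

Repeatedly combine the two least-probable nodes; the expected code length is the sum of the merged weights.
merge 1/27 + 1/9 → 4/27
merge 4/27 + 5/27 → 1/3
merge 1/3 + 2/3 → 1
L = 4/27 + 1/3 + 1 = 40/27 ≈ 1.481 bits/symbol.

1.481 bits/symbol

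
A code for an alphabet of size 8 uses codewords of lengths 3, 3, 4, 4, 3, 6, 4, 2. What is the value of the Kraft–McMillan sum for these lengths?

With common denominator 2^6 = 64: Σ 2^(−ℓᵢ) = 8/64 + 8/64 + 4/64 + 4/64 + 8/64 + 1/64 + 4/64 + 16/64 = 53/64 = 0.828125.

0.828125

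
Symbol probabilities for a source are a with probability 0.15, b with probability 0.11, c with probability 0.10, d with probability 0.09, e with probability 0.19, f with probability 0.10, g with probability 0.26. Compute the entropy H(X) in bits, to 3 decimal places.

H = −Σ pᵢ log₂ pᵢ.
−0.15·log₂(0.15) = 0.4105
−0.11·log₂(0.11) = 0.3503
−0.10·log₂(0.10) = 0.3322
−0.09·log₂(0.09) = 0.3127
−0.19·log₂(0.19) = 0.4552
−0.10·log₂(0.10) = 0.3322
−0.26·log₂(0.26) = 0.5053
Sum ≈ 2.6984 → 2.698 bits.

2.698 bits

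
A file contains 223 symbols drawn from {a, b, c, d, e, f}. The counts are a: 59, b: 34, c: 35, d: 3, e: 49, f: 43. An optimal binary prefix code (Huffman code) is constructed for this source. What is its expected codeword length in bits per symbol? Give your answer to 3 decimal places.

Probabilities are the counts divided by 223.
Repeatedly combine the two least-probable nodes; the expected code length is the sum of the merged weights.
merge 3/223 + 34/223 → 37/223
merge 35/223 + 37/223 → 72/223
merge 43/223 + 49/223 → 92/223
merge 59/223 + 72/223 → 131/223
merge 92/223 + 131/223 → 1
L = 37/223 + 72/223 + 92/223 + 131/223 + 1 = 555/223 ≈ 2.489 bits/symbol.

2.489 bits/symbol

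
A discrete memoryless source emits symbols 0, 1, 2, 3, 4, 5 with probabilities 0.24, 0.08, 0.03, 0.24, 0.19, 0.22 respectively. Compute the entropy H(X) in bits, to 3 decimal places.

2.367 bits

H = −Σ pᵢ log₂ pᵢ.
−0.24·log₂(0.24) = 0.4941
−0.08·log₂(0.08) = 0.2915
−0.03·log₂(0.03) = 0.1518
−0.24·log₂(0.24) = 0.4941
−0.19·log₂(0.19) = 0.4552
−0.22·log₂(0.22) = 0.4806
Sum ≈ 2.3673 → 2.367 bits.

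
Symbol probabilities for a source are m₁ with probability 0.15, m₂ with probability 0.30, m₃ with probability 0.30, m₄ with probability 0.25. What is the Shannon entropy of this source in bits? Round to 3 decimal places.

H = −Σ pᵢ log₂ pᵢ.
−0.15·log₂(0.15) = 0.4105
−0.30·log₂(0.30) = 0.5211
−0.30·log₂(0.30) = 0.5211
−0.25·log₂(0.25) = 0.5000
Sum ≈ 1.9527 → 1.953 bits.

1.953 bits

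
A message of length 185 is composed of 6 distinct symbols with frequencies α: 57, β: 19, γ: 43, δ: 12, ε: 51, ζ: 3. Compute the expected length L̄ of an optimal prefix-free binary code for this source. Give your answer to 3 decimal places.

2.265 bits/symbol

Probabilities are the counts divided by 185.
Repeatedly combine the two least-probable nodes; the expected code length is the sum of the merged weights.
merge 3/185 + 12/185 → 3/37
merge 3/37 + 19/185 → 34/185
merge 34/185 + 43/185 → 77/185
merge 51/185 + 57/185 → 108/185
merge 77/185 + 108/185 → 1
L = 3/37 + 34/185 + 77/185 + 108/185 + 1 = 419/185 ≈ 2.265 bits/symbol.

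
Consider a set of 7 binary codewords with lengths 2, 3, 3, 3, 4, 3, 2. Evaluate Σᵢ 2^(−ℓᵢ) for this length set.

With common denominator 2^4 = 16: Σ 2^(−ℓᵢ) = 4/16 + 2/16 + 2/16 + 2/16 + 1/16 + 2/16 + 4/16 = 17/16 = 1.0625.

1.0625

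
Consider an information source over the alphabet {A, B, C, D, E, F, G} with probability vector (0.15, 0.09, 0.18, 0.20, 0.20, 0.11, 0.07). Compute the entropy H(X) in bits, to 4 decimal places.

H = −Σ pᵢ log₂ pᵢ.
−0.15·log₂(0.15) = 0.4105
−0.09·log₂(0.09) = 0.3127
−0.18·log₂(0.18) = 0.4453
−0.20·log₂(0.20) = 0.4644
−0.20·log₂(0.20) = 0.4644
−0.11·log₂(0.11) = 0.3503
−0.07·log₂(0.07) = 0.2686
Sum ≈ 2.7161 → 2.7161 bits.

2.7161 bits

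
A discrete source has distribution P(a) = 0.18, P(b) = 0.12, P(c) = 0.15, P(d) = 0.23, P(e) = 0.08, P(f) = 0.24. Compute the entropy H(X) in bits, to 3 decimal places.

H = −Σ pᵢ log₂ pᵢ.
−0.18·log₂(0.18) = 0.4453
−0.12·log₂(0.12) = 0.3671
−0.15·log₂(0.15) = 0.4105
−0.23·log₂(0.23) = 0.4877
−0.08·log₂(0.08) = 0.2915
−0.24·log₂(0.24) = 0.4941
Sum ≈ 2.4962 → 2.496 bits.

2.496 bits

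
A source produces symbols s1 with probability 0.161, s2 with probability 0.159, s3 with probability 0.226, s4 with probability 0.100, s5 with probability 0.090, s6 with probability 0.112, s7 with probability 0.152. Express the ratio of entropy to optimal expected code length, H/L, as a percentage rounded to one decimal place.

Entropy H = −Σ p log₂ p ≈ 2.7426 bits.
Huffman merges: 9/100+1/10→19/100; 14/125+19/125→33/125; 159/1000+161/1000→8/25; 19/100+113/500→52/125; 33/125+8/25→73/125; 52/125+73/125→1. L = 1387/500 ≈ 2.7740.
Efficiency = H/L = 2.7426/2.7740 = 98.9%.

98.9%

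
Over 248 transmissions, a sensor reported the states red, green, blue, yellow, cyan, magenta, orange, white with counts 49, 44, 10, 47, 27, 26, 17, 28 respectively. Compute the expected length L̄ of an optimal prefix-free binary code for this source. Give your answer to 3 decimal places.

Probabilities are the counts divided by 248.
Repeatedly combine the two least-probable nodes; the expected code length is the sum of the merged weights.
merge 5/124 + 17/248 → 27/248
merge 13/124 + 27/248 → 53/248
merge 27/248 + 7/62 → 55/248
merge 11/62 + 47/248 → 91/248
merge 49/248 + 53/248 → 51/124
merge 55/248 + 91/248 → 73/124
merge 51/124 + 73/124 → 1
L = 27/248 + 53/248 + 55/248 + 91/248 + 51/124 + 73/124 + 1 = 361/124 ≈ 2.911 bits/symbol.

2.911 bits/symbol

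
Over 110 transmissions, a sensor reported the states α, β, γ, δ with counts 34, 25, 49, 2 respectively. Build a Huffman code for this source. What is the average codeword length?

Probabilities are the counts divided by 110.
Repeatedly combine the two least-probable nodes; the expected code length is the sum of the merged weights.
merge 1/55 + 5/22 → 27/110
merge 27/110 + 17/55 → 61/110
merge 49/110 + 61/110 → 1
L = 27/110 + 61/110 + 1 = 9/5 = 1.8 bits/symbol.

1.8 bits/symbol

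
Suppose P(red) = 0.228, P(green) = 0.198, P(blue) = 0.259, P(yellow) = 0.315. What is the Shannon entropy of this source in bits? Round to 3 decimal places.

1.979 bits

H = −Σ pᵢ log₂ pᵢ.
−0.228·log₂(0.228) = 0.4863
−0.198·log₂(0.198) = 0.4626
−0.259·log₂(0.259) = 0.5048
−0.315·log₂(0.315) = 0.5250
Sum ≈ 1.9787 → 1.979 bits.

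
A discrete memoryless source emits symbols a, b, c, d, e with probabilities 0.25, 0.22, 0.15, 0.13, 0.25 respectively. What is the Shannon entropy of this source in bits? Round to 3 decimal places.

2.274 bits

H = −Σ pᵢ log₂ pᵢ.
−0.25·log₂(0.25) = 0.5000
−0.22·log₂(0.22) = 0.4806
−0.15·log₂(0.15) = 0.4105
−0.13·log₂(0.13) = 0.3826
−0.25·log₂(0.25) = 0.5000
Sum ≈ 2.2738 → 2.274 bits.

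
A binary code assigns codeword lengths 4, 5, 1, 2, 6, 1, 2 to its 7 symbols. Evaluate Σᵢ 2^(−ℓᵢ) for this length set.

1.609375

With common denominator 2^6 = 64: Σ 2^(−ℓᵢ) = 4/64 + 2/64 + 32/64 + 16/64 + 1/64 + 32/64 + 16/64 = 103/64 = 1.609375.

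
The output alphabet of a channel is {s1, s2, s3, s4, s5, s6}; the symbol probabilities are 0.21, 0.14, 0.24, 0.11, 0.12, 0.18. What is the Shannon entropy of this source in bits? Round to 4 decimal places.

H = −Σ pᵢ log₂ pᵢ.
−0.21·log₂(0.21) = 0.4728
−0.14·log₂(0.14) = 0.3971
−0.24·log₂(0.24) = 0.4941
−0.11·log₂(0.11) = 0.3503
−0.12·log₂(0.12) = 0.3671
−0.18·log₂(0.18) = 0.4453
Sum ≈ 2.5267 → 2.5267 bits.

2.5267 bits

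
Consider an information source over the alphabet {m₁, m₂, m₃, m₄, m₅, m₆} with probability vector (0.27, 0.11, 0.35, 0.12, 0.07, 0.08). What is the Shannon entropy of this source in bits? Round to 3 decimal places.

2.318 bits

H = −Σ pᵢ log₂ pᵢ.
−0.27·log₂(0.27) = 0.5100
−0.11·log₂(0.11) = 0.3503
−0.35·log₂(0.35) = 0.5301
−0.12·log₂(0.12) = 0.3671
−0.07·log₂(0.07) = 0.2686
−0.08·log₂(0.08) = 0.2915
Sum ≈ 2.3175 → 2.318 bits.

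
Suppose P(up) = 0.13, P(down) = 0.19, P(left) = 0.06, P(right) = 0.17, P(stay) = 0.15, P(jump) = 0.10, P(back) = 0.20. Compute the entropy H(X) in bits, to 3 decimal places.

H = −Σ pᵢ log₂ pᵢ.
−0.13·log₂(0.13) = 0.3826
−0.19·log₂(0.19) = 0.4552
−0.06·log₂(0.06) = 0.2435
−0.17·log₂(0.17) = 0.4346
−0.15·log₂(0.15) = 0.4105
−0.10·log₂(0.10) = 0.3322
−0.20·log₂(0.20) = 0.4644
Sum ≈ 2.7231 → 2.723 bits.

2.723 bits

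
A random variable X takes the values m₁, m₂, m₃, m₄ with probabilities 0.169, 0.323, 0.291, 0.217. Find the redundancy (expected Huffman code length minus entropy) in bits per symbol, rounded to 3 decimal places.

0.043 bits

Entropy H = −Σ p log₂ p ≈ 1.9566 bits.
Huffman merges: 169/1000+217/1000→193/500; 291/1000+323/1000→307/500; 193/500+307/500→1. L = 2 ≈ 2.0000.
L − H = 2.0000 − 1.9566 = 0.043 bits.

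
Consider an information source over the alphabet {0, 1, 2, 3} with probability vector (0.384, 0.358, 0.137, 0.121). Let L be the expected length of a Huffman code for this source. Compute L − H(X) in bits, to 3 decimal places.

0.052 bits

Entropy H = −Σ p log₂ p ≈ 1.8223 bits.
Huffman merges: 121/1000+137/1000→129/500; 129/500+179/500→77/125; 48/125+77/125→1. L = 937/500 ≈ 1.8740.
L − H = 1.8740 − 1.8223 = 0.052 bits.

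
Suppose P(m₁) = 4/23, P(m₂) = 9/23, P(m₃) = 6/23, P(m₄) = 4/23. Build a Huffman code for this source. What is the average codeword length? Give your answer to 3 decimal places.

1.957 bits/symbol

Repeatedly combine the two least-probable nodes; the expected code length is the sum of the merged weights.
merge 4/23 + 4/23 → 8/23
merge 6/23 + 8/23 → 14/23
merge 9/23 + 14/23 → 1
L = 8/23 + 14/23 + 1 = 45/23 ≈ 1.957 bits/symbol.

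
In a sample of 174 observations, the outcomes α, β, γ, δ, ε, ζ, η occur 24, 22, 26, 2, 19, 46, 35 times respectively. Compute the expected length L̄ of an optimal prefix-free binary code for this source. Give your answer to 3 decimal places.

2.655 bits/symbol

Probabilities are the counts divided by 174.
Repeatedly combine the two least-probable nodes; the expected code length is the sum of the merged weights.
merge 1/87 + 19/174 → 7/58
merge 7/58 + 11/87 → 43/174
merge 4/29 + 13/87 → 25/87
merge 35/174 + 43/174 → 13/29
merge 23/87 + 25/87 → 16/29
merge 13/29 + 16/29 → 1
L = 7/58 + 43/174 + 25/87 + 13/29 + 16/29 + 1 = 77/29 ≈ 2.655 bits/symbol.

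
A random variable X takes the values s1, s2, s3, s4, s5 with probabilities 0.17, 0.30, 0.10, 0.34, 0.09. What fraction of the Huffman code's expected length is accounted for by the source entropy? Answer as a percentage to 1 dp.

Entropy H = −Σ p log₂ p ≈ 2.1297 bits.
Huffman merges: 9/100+1/10→19/100; 17/100+19/100→9/25; 3/10+17/50→16/25; 9/25+16/25→1. L = 219/100 ≈ 2.1900.
Efficiency = H/L = 2.1297/2.1900 = 97.2%.

97.2%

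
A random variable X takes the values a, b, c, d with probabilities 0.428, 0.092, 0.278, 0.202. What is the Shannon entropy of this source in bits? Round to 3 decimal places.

1.820 bits

H = −Σ pᵢ log₂ pᵢ.
−0.428·log₂(0.428) = 0.5240
−0.092·log₂(0.092) = 0.3167
−0.278·log₂(0.278) = 0.5134
−0.202·log₂(0.202) = 0.4661
Sum ≈ 1.8202 → 1.820 bits.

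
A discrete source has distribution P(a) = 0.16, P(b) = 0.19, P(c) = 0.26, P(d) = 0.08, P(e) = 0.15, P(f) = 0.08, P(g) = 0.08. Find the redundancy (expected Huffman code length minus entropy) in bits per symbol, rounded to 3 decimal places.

Entropy H = −Σ p log₂ p ≈ 2.6686 bits.
Huffman merges: 2/25+2/25→4/25; 2/25+3/20→23/100; 4/25+4/25→8/25; 19/100+23/100→21/50; 13/50+8/25→29/50; 21/50+29/50→1. L = 271/100 ≈ 2.7100.
L − H = 2.7100 − 2.6686 = 0.041 bits.

0.041 bits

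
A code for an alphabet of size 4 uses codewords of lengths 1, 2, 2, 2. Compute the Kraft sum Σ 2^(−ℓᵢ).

With common denominator 2^2 = 4: Σ 2^(−ℓᵢ) = 2/4 + 1/4 + 1/4 + 1/4 = 5/4 = 1.25.

1.25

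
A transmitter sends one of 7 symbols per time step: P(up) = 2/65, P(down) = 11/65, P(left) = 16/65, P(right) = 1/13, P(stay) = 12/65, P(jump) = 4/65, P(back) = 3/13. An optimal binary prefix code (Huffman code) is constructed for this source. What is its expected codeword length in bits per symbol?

Repeatedly combine the two least-probable nodes; the expected code length is the sum of the merged weights.
merge 2/65 + 4/65 → 6/65
merge 1/13 + 6/65 → 11/65
merge 11/65 + 11/65 → 22/65
merge 12/65 + 3/13 → 27/65
merge 16/65 + 22/65 → 38/65
merge 27/65 + 38/65 → 1
L = 6/65 + 11/65 + 22/65 + 27/65 + 38/65 + 1 = 13/5 = 2.6 bits/symbol.

2.6 bits/symbol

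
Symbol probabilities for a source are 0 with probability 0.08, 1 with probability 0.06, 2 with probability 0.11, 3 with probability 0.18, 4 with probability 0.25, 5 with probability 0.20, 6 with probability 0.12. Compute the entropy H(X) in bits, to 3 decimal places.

H = −Σ pᵢ log₂ pᵢ.
−0.08·log₂(0.08) = 0.2915
−0.06·log₂(0.06) = 0.2435
−0.11·log₂(0.11) = 0.3503
−0.18·log₂(0.18) = 0.4453
−0.25·log₂(0.25) = 0.5000
−0.20·log₂(0.20) = 0.4644
−0.12·log₂(0.12) = 0.3671
Sum ≈ 2.6621 → 2.662 bits.

2.662 bits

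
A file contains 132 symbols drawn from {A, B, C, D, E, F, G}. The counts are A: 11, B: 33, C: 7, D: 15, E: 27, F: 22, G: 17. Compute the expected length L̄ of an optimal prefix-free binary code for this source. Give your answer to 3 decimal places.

2.682 bits/symbol

Probabilities are the counts divided by 132.
Repeatedly combine the two least-probable nodes; the expected code length is the sum of the merged weights.
merge 7/132 + 1/12 → 3/22
merge 5/44 + 17/132 → 8/33
merge 3/22 + 1/6 → 10/33
merge 9/44 + 8/33 → 59/132
merge 1/4 + 10/33 → 73/132
merge 59/132 + 73/132 → 1
L = 3/22 + 8/33 + 10/33 + 59/132 + 73/132 + 1 = 59/22 ≈ 2.682 bits/symbol.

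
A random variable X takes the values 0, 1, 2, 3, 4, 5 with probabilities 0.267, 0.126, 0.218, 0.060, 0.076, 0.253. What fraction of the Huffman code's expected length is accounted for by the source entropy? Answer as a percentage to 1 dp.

99.8%

Entropy H = −Σ p log₂ p ≈ 2.3920 bits.
Huffman merges: 3/50+19/250→17/125; 63/500+17/125→131/500; 109/500+253/1000→471/1000; 131/500+267/1000→529/1000; 471/1000+529/1000→1. L = 1199/500 ≈ 2.3980.
Efficiency = H/L = 2.3920/2.3980 = 99.8%.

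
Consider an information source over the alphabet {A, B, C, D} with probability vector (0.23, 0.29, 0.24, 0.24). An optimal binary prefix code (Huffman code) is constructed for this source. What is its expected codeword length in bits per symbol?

2 bits/symbol

Repeatedly combine the two least-probable nodes; the expected code length is the sum of the merged weights.
merge 23/100 + 6/25 → 47/100
merge 6/25 + 29/100 → 53/100
merge 47/100 + 53/100 → 1
L = 47/100 + 53/100 + 1 = 2 bits/symbol.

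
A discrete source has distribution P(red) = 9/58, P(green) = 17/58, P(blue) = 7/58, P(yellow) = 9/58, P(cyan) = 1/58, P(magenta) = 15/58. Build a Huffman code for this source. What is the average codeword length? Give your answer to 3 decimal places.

2.431 bits/symbol

Repeatedly combine the two least-probable nodes; the expected code length is the sum of the merged weights.
merge 1/58 + 7/58 → 4/29
merge 4/29 + 9/58 → 17/58
merge 9/58 + 15/58 → 12/29
merge 17/58 + 17/58 → 17/29
merge 12/29 + 17/29 → 1
L = 4/29 + 17/58 + 12/29 + 17/29 + 1 = 141/58 ≈ 2.431 bits/symbol.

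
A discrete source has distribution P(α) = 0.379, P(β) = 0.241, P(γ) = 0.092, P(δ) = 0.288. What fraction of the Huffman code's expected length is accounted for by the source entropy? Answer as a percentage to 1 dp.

95.1%

Entropy H = −Σ p log₂ p ≈ 1.8591 bits.
Huffman merges: 23/250+241/1000→333/1000; 36/125+333/1000→621/1000; 379/1000+621/1000→1. L = 977/500 ≈ 1.9540.
Efficiency = H/L = 1.8591/1.9540 = 95.1%.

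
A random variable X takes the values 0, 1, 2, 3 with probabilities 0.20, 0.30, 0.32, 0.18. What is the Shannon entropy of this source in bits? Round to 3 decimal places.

H = −Σ pᵢ log₂ pᵢ.
−0.20·log₂(0.20) = 0.4644
−0.30·log₂(0.30) = 0.5211
−0.32·log₂(0.32) = 0.5260
−0.18·log₂(0.18) = 0.4453
Sum ≈ 1.9568 → 1.957 bits.

1.957 bits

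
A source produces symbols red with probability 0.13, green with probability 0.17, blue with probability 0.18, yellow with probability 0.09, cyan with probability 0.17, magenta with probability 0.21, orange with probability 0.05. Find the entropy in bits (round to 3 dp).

2.699 bits

H = −Σ pᵢ log₂ pᵢ.
−0.13·log₂(0.13) = 0.3826
−0.17·log₂(0.17) = 0.4346
−0.18·log₂(0.18) = 0.4453
−0.09·log₂(0.09) = 0.3127
−0.17·log₂(0.17) = 0.4346
−0.21·log₂(0.21) = 0.4728
−0.05·log₂(0.05) = 0.2161
Sum ≈ 2.6987 → 2.699 bits.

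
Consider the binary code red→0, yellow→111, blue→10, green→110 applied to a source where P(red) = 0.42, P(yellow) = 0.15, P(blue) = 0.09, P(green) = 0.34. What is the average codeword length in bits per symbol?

L̄ = Σ pᵢ·ℓᵢ = 0.42·1 + 0.15·3 + 0.09·2 + 0.34·3 = 2.07 bits/symbol.

2.07 bits/symbol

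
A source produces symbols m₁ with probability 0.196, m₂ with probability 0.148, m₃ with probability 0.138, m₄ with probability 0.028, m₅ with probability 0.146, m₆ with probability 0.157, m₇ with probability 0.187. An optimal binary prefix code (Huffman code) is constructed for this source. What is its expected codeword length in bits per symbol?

2.783 bits/symbol

Repeatedly combine the two least-probable nodes; the expected code length is the sum of the merged weights.
merge 7/250 + 69/500 → 83/500
merge 73/500 + 37/250 → 147/500
merge 157/1000 + 83/500 → 323/1000
merge 187/1000 + 49/250 → 383/1000
merge 147/500 + 323/1000 → 617/1000
merge 383/1000 + 617/1000 → 1
L = 83/500 + 147/500 + 323/1000 + 383/1000 + 617/1000 + 1 = 2783/1000 = 2.783 bits/symbol.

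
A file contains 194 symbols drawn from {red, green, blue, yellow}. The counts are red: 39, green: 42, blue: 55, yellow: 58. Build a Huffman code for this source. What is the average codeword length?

2 bits/symbol

Probabilities are the counts divided by 194.
Repeatedly combine the two least-probable nodes; the expected code length is the sum of the merged weights.
merge 39/194 + 21/97 → 81/194
merge 55/194 + 29/97 → 113/194
merge 81/194 + 113/194 → 1
L = 81/194 + 113/194 + 1 = 2 bits/symbol.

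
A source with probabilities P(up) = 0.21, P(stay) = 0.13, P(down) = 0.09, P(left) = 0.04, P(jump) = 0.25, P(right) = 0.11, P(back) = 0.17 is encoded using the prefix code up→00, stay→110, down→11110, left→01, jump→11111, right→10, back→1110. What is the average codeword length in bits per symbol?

3.49 bits/symbol

L̄ = Σ pᵢ·ℓᵢ = 0.21·2 + 0.13·3 + 0.09·5 + 0.04·2 + 0.25·5 + 0.11·2 + 0.17·4 = 3.49 bits/symbol.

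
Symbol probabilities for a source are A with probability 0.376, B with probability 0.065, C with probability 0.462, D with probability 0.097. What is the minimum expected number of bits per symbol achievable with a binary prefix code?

1.7 bits/symbol

Repeatedly combine the two least-probable nodes; the expected code length is the sum of the merged weights.
merge 13/200 + 97/1000 → 81/500
merge 81/500 + 47/125 → 269/500
merge 231/500 + 269/500 → 1
L = 81/500 + 269/500 + 1 = 17/10 = 1.7 bits/symbol.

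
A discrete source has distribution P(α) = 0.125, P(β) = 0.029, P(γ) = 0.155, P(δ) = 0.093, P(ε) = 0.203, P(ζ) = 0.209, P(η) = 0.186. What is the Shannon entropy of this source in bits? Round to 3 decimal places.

2.649 bits

H = −Σ pᵢ log₂ pᵢ.
−0.125·log₂(0.125) = 0.3750
−0.029·log₂(0.029) = 0.1481
−0.155·log₂(0.155) = 0.4169
−0.093·log₂(0.093) = 0.3187
−0.203·log₂(0.203) = 0.4670
−0.209·log₂(0.209) = 0.4720
−0.186·log₂(0.186) = 0.4514
Sum ≈ 2.6491 → 2.649 bits.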